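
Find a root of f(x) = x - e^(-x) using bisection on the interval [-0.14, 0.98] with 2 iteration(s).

f(x) = x - e^(-x)
Initial interval: [-0.14, 0.98]

Iteration 1:
  c_1 = (-0.140000 + 0.980000)/2 = 0.420000
  f(c_1) = f(0.420000) = -0.237047
  f(a) × f(c) ≥ 0, new interval: [0.420000, 0.980000]
Iteration 2:
  c_2 = (0.420000 + 0.980000)/2 = 0.700000
  f(c_2) = f(0.700000) = 0.203415
  f(a) × f(c) < 0, new interval: [0.420000, 0.700000]

After 2 iteration(s), the approximation is c_2 = 0.700000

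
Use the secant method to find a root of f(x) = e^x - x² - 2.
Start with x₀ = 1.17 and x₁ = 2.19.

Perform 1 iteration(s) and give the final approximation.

f(x) = e^x - x² - 2
x₀ = 1.17, x₁ = 2.19

Secant formula: x_{n+1} = x_n - f(x_n)(x_n - x_{n-1})/(f(x_n) - f(x_{n-1}))

Iteration 1:
  f(1.170000) = -0.146907
  f(2.190000) = 2.139113
  x_2 = 2.190000 - 2.139113×(2.190000 - 1.170000)/(2.139113 - (-0.146907))
       = 1.235549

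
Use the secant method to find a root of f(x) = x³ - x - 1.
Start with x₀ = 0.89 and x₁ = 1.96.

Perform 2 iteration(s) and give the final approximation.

f(x) = x³ - x - 1
x₀ = 0.89, x₁ = 1.96

Secant formula: x_{n+1} = x_n - f(x_n)(x_n - x_{n-1})/(f(x_n) - f(x_{n-1}))

Iteration 1:
  f(0.890000) = -1.185031
  f(1.960000) = 4.569536
  x_2 = 1.960000 - 4.569536×(1.960000 - 0.890000)/(4.569536 - (-1.185031))
       = 1.110344
Iteration 2:
  f(1.960000) = 4.569536
  f(1.110344) = -0.741442
  x_3 = 1.110344 - (-0.741442)×(1.110344 - 1.960000)/(-0.741442 - 4.569536)
       = 1.228960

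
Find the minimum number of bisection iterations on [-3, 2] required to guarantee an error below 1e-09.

We need (b-a)/2^n ≤ 1e-09
(2 - (-3))/2^n ≤ 1e-09
5/2^n ≤ 1e-09
2^n ≥ 5000000000
n ≥ log₂(5000000000) = 32.22
n ≥ 33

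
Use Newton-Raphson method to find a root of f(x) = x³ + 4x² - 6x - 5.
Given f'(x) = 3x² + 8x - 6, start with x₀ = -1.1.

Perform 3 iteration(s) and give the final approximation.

f(x) = x³ + 4x² - 6x - 5
f'(x) = 3x² + 8x - 6
x₀ = -1.1

Newton-Raphson formula: x_{n+1} = x_n - f(x_n)/f'(x_n)

Iteration 1:
  f(-1.100000) = 5.109000
  f'(-1.100000) = -11.170000
  x_1 = -1.100000 - 5.109000/(-11.170000) = -0.642614
Iteration 2:
  f(-0.642614) = 0.242127
  f'(-0.642614) = -9.902054
  x_2 = -0.642614 - 0.242127/(-9.902054) = -0.618162
Iteration 3:
  f(-0.618162) = 0.001254
  f'(-0.618162) = -9.798923
  x_3 = -0.618162 - 0.001254/(-9.798923) = -0.618034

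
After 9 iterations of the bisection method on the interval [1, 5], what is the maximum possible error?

Bisection error bound: |error| ≤ (b-a)/2^n
|error| ≤ (5 - 1)/2^9 = 4/2^9
|error| ≤ 0.0078125000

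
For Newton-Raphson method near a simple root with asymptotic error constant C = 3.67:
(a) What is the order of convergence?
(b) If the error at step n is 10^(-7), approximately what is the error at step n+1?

(a) Newton-Raphson has quadratic (order 2) convergence near simple roots.
    This means |e_{n+1}| ≈ C|e_n|².

(b) With |e_n| = 10^(-7) and C = 3.67:
    |e_{n+1}| ≈ 3.67 × (10^(-7))² = 3.67 × 10^(-14)

(a) 2 (quadratic); (b) |e_{n+1}| ≈ 3.670e-14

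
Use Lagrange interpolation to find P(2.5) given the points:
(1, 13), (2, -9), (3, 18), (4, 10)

Lagrange interpolation formula:
P(x) = Σ yᵢ × Lᵢ(x)
where Lᵢ(x) = Π_{j≠i} (x - xⱼ)/(xᵢ - xⱼ)

L_0(2.5) = (2.5 - 2)/(1 - 2) × (2.5 - 3)/(1 - 3) × (2.5 - 4)/(1 - 4) = -0.062500
L_1(2.5) = (2.5 - 1)/(2 - 1) × (2.5 - 3)/(2 - 3) × (2.5 - 4)/(2 - 4) = 0.562500
L_2(2.5) = (2.5 - 1)/(3 - 1) × (2.5 - 2)/(3 - 2) × (2.5 - 4)/(3 - 4) = 0.562500
L_3(2.5) = (2.5 - 1)/(4 - 1) × (2.5 - 2)/(4 - 2) × (2.5 - 3)/(4 - 3) = -0.062500

P(2.5) = 13×L_0(2.5) + (-9)×L_1(2.5) + 18×L_2(2.5) + 10×L_3(2.5)
P(2.5) = 3.625000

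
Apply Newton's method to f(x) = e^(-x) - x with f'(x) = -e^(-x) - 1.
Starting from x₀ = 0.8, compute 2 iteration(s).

f(x) = e^(-x) - x
f'(x) = -e^(-x) - 1
x₀ = 0.8

Newton-Raphson formula: x_{n+1} = x_n - f(x_n)/f'(x_n)

Iteration 1:
  f(0.800000) = -0.350671
  f'(0.800000) = -1.449329
  x_1 = 0.800000 - (-0.350671)/(-1.449329) = 0.558046
Iteration 2:
  f(0.558046) = 0.014280
  f'(0.558046) = -1.572326
  x_2 = 0.558046 - 0.014280/(-1.572326) = 0.567128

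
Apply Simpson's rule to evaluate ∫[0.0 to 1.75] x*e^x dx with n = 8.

f(x) = x*e^x
a = 0.0, b = 1.75, n = 8
h = (b - a)/n = 0.218750

Simpson's rule: (h/3)[f(x₀) + 4f(x₁) + 2f(x₂) + ... + f(xₙ)]

x_0 = 0.0000, f(x_0) = 0.000000, coefficient = 1
x_1 = 0.2188, f(x_1) = 0.272239, coefficient = 4
x_2 = 0.4375, f(x_2) = 0.677613, coefficient = 2
x_3 = 0.6562, f(x_3) = 1.264955, coefficient = 4
x_4 = 0.8750, f(x_4) = 2.099016, coefficient = 2
x_5 = 1.0938, f(x_5) = 3.265334, coefficient = 4
x_6 = 1.3125, f(x_6) = 4.876529, coefficient = 2
x_7 = 1.5312, f(x_7) = 7.080428, coefficient = 4
x_8 = 1.7500, f(x_8) = 10.070555, coefficient = 1

I ≈ (0.218750/3) × 72.908697 = 5.316259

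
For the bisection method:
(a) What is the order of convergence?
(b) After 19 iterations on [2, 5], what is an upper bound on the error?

(a) Bisection has linear (order 1) convergence; the error is halved each step.

(b) Error bound = (b-a)/2^n = (5 - 2)/2^{19}
    = 3/2^{19}

(a) 1 (linear); (b) error ≤ 5.72e-06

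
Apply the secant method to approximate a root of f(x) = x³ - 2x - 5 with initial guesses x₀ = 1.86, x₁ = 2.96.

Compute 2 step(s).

f(x) = x³ - 2x - 5
x₀ = 1.86, x₁ = 2.96

Secant formula: x_{n+1} = x_n - f(x_n)(x_n - x_{n-1})/(f(x_n) - f(x_{n-1}))

Iteration 1:
  f(1.860000) = -2.285144
  f(2.960000) = 15.014336
  x_2 = 2.960000 - 15.014336×(2.960000 - 1.860000)/(15.014336 - (-2.285144))
       = 2.005303
Iteration 2:
  f(2.960000) = 15.014336
  f(2.005303) = -0.946806
  x_3 = 2.005303 - (-0.946806)×(2.005303 - 2.960000)/(-0.946806 - 15.014336)
       = 2.061935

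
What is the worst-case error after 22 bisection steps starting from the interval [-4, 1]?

Bisection error bound: |error| ≤ (b-a)/2^n
|error| ≤ (1 - (-4))/2^22 = 5/2^22
|error| ≤ 0.0000011921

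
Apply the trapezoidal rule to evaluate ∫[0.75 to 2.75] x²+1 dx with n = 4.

f(x) = x²+1
a = 0.75, b = 2.75, n = 4
h = (b - a)/n = 0.500000

Trapezoidal rule: (h/2)[f(x₀) + 2f(x₁) + 2f(x₂) + ... + f(xₙ)]

x_0 = 0.7500, f(x_0) = 1.562500, coefficient = 1
x_1 = 1.2500, f(x_1) = 2.562500, coefficient = 2
x_2 = 1.7500, f(x_2) = 4.062500, coefficient = 2
x_3 = 2.2500, f(x_3) = 6.062500, coefficient = 2
x_4 = 2.7500, f(x_4) = 8.562500, coefficient = 1

I ≈ (0.500000/2) × 35.500000 = 8.875000
Exact value: 8.791667
Error: 0.083333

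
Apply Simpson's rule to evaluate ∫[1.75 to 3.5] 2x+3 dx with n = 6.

f(x) = 2x+3
a = 1.75, b = 3.5, n = 6
h = (b - a)/n = 0.291667

Simpson's rule: (h/3)[f(x₀) + 4f(x₁) + 2f(x₂) + ... + f(xₙ)]

x_0 = 1.7500, f(x_0) = 6.500000, coefficient = 1
x_1 = 2.0417, f(x_1) = 7.083333, coefficient = 4
x_2 = 2.3333, f(x_2) = 7.666667, coefficient = 2
x_3 = 2.6250, f(x_3) = 8.250000, coefficient = 4
x_4 = 2.9167, f(x_4) = 8.833333, coefficient = 2
x_5 = 3.2083, f(x_5) = 9.416667, coefficient = 4
x_6 = 3.5000, f(x_6) = 10.000000, coefficient = 1

I ≈ (0.291667/3) × 148.500000 = 14.437500
Exact value: 14.437500
Error: 0.000000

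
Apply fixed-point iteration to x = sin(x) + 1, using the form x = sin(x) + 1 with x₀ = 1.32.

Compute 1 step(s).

Equation: x = sin(x) + 1
Fixed-point form: x = sin(x) + 1
x₀ = 1.32

x_1 = g(1.320000) = 1.968715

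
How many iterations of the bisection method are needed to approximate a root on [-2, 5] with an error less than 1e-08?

We need (b-a)/2^n ≤ 1e-08
(5 - (-2))/2^n ≤ 1e-08
7/2^n ≤ 1e-08
2^n ≥ 700000000
n ≥ log₂(700000000) = 29.38
n ≥ 30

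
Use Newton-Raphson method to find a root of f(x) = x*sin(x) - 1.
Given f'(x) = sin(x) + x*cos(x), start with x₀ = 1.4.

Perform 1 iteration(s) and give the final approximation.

f(x) = x*sin(x) - 1
f'(x) = sin(x) + x*cos(x)
x₀ = 1.4

Newton-Raphson formula: x_{n+1} = x_n - f(x_n)/f'(x_n)

Iteration 1:
  f(1.400000) = 0.379630
  f'(1.400000) = 1.223404
  x_1 = 1.400000 - 0.379630/1.223404 = 1.089694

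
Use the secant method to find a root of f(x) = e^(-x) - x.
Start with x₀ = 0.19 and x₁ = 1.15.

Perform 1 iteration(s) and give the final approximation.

f(x) = e^(-x) - x
x₀ = 0.19, x₁ = 1.15

Secant formula: x_{n+1} = x_n - f(x_n)(x_n - x_{n-1})/(f(x_n) - f(x_{n-1}))

Iteration 1:
  f(0.190000) = 0.636959
  f(1.150000) = -0.833363
  x_2 = 1.150000 - (-0.833363)×(1.150000 - 0.190000)/(-0.833363 - 0.636959)
       = 0.605882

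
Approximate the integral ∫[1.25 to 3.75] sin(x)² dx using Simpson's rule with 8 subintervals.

f(x) = sin(x)²
a = 1.25, b = 3.75, n = 8
h = (b - a)/n = 0.312500

Simpson's rule: (h/3)[f(x₀) + 4f(x₁) + 2f(x₂) + ... + f(xₙ)]

x_0 = 1.2500, f(x_0) = 0.900572, coefficient = 1
x_1 = 1.5625, f(x_1) = 0.999931, coefficient = 4
x_2 = 1.8750, f(x_2) = 0.910280, coefficient = 2
x_3 = 2.1875, f(x_3) = 0.665512, coefficient = 4
x_4 = 2.5000, f(x_4) = 0.358169, coefficient = 2
x_5 = 2.8125, f(x_5) = 0.104448, coefficient = 4
x_6 = 3.1250, f(x_6) = 0.000275, coefficient = 2
x_7 = 3.4375, f(x_7) = 0.085035, coefficient = 4
x_8 = 3.7500, f(x_8) = 0.326682, coefficient = 1

I ≈ (0.312500/3) × 11.184409 = 1.165043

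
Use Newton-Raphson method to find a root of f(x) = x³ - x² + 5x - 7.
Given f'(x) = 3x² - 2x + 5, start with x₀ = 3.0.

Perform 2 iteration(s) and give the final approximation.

f(x) = x³ - x² + 5x - 7
f'(x) = 3x² - 2x + 5
x₀ = 3.0

Newton-Raphson formula: x_{n+1} = x_n - f(x_n)/f'(x_n)

Iteration 1:
  f(3.000000) = 26.000000
  f'(3.000000) = 26.000000
  x_1 = 3.000000 - 26.000000/26.000000 = 2.000000
Iteration 2:
  f(2.000000) = 7.000000
  f'(2.000000) = 13.000000
  x_2 = 2.000000 - 7.000000/13.000000 = 1.461538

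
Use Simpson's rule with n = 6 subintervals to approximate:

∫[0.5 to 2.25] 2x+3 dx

f(x) = 2x+3
a = 0.5, b = 2.25, n = 6
h = (b - a)/n = 0.291667

Simpson's rule: (h/3)[f(x₀) + 4f(x₁) + 2f(x₂) + ... + f(xₙ)]

x_0 = 0.5000, f(x_0) = 4.000000, coefficient = 1
x_1 = 0.7917, f(x_1) = 4.583333, coefficient = 4
x_2 = 1.0833, f(x_2) = 5.166667, coefficient = 2
x_3 = 1.3750, f(x_3) = 5.750000, coefficient = 4
x_4 = 1.6667, f(x_4) = 6.333333, coefficient = 2
x_5 = 1.9583, f(x_5) = 6.916667, coefficient = 4
x_6 = 2.2500, f(x_6) = 7.500000, coefficient = 1

I ≈ (0.291667/3) × 103.500000 = 10.062500
Exact value: 10.062500
Error: 0.000000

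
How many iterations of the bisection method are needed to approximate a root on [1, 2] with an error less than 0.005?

We need (b-a)/2^n ≤ 0.005
(2 - 1)/2^n ≤ 0.005
1/2^n ≤ 0.005
2^n ≥ 200
n ≥ log₂(200) = 7.64
n ≥ 8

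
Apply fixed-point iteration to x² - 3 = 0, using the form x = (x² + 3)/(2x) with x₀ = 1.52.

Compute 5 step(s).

Equation: x² - 3 = 0
Fixed-point form: x = (x² + 3)/(2x)
x₀ = 1.52

x_1 = g(1.520000) = 1.746842
x_2 = g(1.746842) = 1.732113
x_3 = g(1.732113) = 1.732051
x_4 = g(1.732051) = 1.732051
x_5 = g(1.732051) = 1.732051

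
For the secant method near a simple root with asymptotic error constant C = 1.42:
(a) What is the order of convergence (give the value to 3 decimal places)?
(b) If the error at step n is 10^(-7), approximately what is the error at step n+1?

(a) Secant method has superlinear convergence with order φ = (1+√5)/2 ≈ 1.618.
    This means |e_{n+1}| ≈ C|e_n|^1.618.

(b) With |e_n| = 10^(-7) and C = 1.42:
    |e_{n+1}| ≈ 1.42 × (10^(-7))^1.618 = 1.42 × 10^(-11.33)

(a) ≈ 1.618 (golden ratio); (b) |e_{n+1}| ≈ 6.700e-12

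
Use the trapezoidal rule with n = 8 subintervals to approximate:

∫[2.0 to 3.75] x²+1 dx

f(x) = x²+1
a = 2.0, b = 3.75, n = 8
h = (b - a)/n = 0.218750

Trapezoidal rule: (h/2)[f(x₀) + 2f(x₁) + 2f(x₂) + ... + f(xₙ)]

x_0 = 2.0000, f(x_0) = 5.000000, coefficient = 1
x_1 = 2.2188, f(x_1) = 5.922852, coefficient = 2
x_2 = 2.4375, f(x_2) = 6.941406, coefficient = 2
x_3 = 2.6562, f(x_3) = 8.055664, coefficient = 2
x_4 = 2.8750, f(x_4) = 9.265625, coefficient = 2
x_5 = 3.0938, f(x_5) = 10.571289, coefficient = 2
x_6 = 3.3125, f(x_6) = 11.972656, coefficient = 2
x_7 = 3.5312, f(x_7) = 13.469727, coefficient = 2
x_8 = 3.7500, f(x_8) = 15.062500, coefficient = 1

I ≈ (0.218750/2) × 152.460938 = 16.675415
Exact value: 16.661458
Error: 0.013957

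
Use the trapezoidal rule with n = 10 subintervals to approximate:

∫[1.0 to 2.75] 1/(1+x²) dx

f(x) = 1/(1+x²)
a = 1.0, b = 2.75, n = 10
h = (b - a)/n = 0.175000

Trapezoidal rule: (h/2)[f(x₀) + 2f(x₁) + 2f(x₂) + ... + f(xₙ)]

x_0 = 1.0000, f(x_0) = 0.500000, coefficient = 1
x_1 = 1.1750, f(x_1) = 0.420058, coefficient = 2
x_2 = 1.3500, f(x_2) = 0.354296, coefficient = 2
x_3 = 1.5250, f(x_3) = 0.300695, coefficient = 2
x_4 = 1.7000, f(x_4) = 0.257069, coefficient = 2
x_5 = 1.8750, f(x_5) = 0.221453, coefficient = 2
x_6 = 2.0500, f(x_6) = 0.192215, coefficient = 2
x_7 = 2.2250, f(x_7) = 0.168050, coefficient = 2
x_8 = 2.4000, f(x_8) = 0.147929, coefficient = 2
x_9 = 2.5750, f(x_9) = 0.131051, coefficient = 2
x_10 = 2.7500, f(x_10) = 0.116788, coefficient = 1

I ≈ (0.175000/2) × 5.002421 = 0.437712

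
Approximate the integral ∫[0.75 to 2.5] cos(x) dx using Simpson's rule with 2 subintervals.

f(x) = cos(x)
a = 0.75, b = 2.5, n = 2
h = (b - a)/n = 0.875000

Simpson's rule: (h/3)[f(x₀) + 4f(x₁) + 2f(x₂) + ... + f(xₙ)]

x_0 = 0.7500, f(x_0) = 0.731689, coefficient = 1
x_1 = 1.6250, f(x_1) = -0.054177, coefficient = 4
x_2 = 2.5000, f(x_2) = -0.801144, coefficient = 1

I ≈ (0.875000/3) × -0.286163 = -0.083464
Exact value: -0.083167
Error: 0.000298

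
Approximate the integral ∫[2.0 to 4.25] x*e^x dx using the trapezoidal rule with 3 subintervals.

f(x) = x*e^x
a = 2.0, b = 4.25, n = 3
h = (b - a)/n = 0.750000

Trapezoidal rule: (h/2)[f(x₀) + 2f(x₁) + 2f(x₂) + ... + f(xₙ)]

x_0 = 2.0000, f(x_0) = 14.778112, coefficient = 1
x_1 = 2.7500, f(x_1) = 43.017238, coefficient = 2
x_2 = 3.5000, f(x_2) = 115.904082, coefficient = 2
x_3 = 4.2500, f(x_3) = 297.948002, coefficient = 1

I ≈ (0.750000/2) × 630.568754 = 236.463283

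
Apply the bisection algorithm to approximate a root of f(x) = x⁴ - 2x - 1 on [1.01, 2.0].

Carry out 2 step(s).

f(x) = x⁴ - 2x - 1
Initial interval: [1.01, 2.0]

Iteration 1:
  c_1 = (1.010000 + 2.000000)/2 = 1.505000
  f(c_1) = f(1.505000) = 1.120338
  f(a) × f(c) < 0, new interval: [1.010000, 1.505000]
Iteration 2:
  c_2 = (1.010000 + 1.505000)/2 = 1.257500
  f(c_2) = f(1.257500) = -1.014471
  f(a) × f(c) ≥ 0, new interval: [1.257500, 1.505000]

After 2 iteration(s), the approximation is c_2 = 1.257500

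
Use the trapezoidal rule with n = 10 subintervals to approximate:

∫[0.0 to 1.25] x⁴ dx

f(x) = x⁴
a = 0.0, b = 1.25, n = 10
h = (b - a)/n = 0.125000

Trapezoidal rule: (h/2)[f(x₀) + 2f(x₁) + 2f(x₂) + ... + f(xₙ)]

x_0 = 0.0000, f(x_0) = 0.000000, coefficient = 1
x_1 = 0.1250, f(x_1) = 0.000244, coefficient = 2
x_2 = 0.2500, f(x_2) = 0.003906, coefficient = 2
x_3 = 0.3750, f(x_3) = 0.019775, coefficient = 2
x_4 = 0.5000, f(x_4) = 0.062500, coefficient = 2
x_5 = 0.6250, f(x_5) = 0.152588, coefficient = 2
x_6 = 0.7500, f(x_6) = 0.316406, coefficient = 2
x_7 = 0.8750, f(x_7) = 0.586182, coefficient = 2
x_8 = 1.0000, f(x_8) = 1.000000, coefficient = 2
x_9 = 1.1250, f(x_9) = 1.601807, coefficient = 2
x_10 = 1.2500, f(x_10) = 2.441406, coefficient = 1

I ≈ (0.125000/2) × 9.928223 = 0.620514
Exact value: 0.610352
Error: 0.010162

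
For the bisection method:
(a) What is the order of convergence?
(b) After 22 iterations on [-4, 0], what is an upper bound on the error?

(a) Bisection has linear (order 1) convergence; the error is halved each step.

(b) Error bound = (b-a)/2^n = (0 - (-4))/2^{22}
    = 4/2^{22}

(a) 1 (linear); (b) error ≤ 9.54e-07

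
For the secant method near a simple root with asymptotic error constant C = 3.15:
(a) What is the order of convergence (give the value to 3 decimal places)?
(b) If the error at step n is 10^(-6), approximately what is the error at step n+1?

(a) Secant method has superlinear convergence with order φ = (1+√5)/2 ≈ 1.618.
    This means |e_{n+1}| ≈ C|e_n|^1.618.

(b) With |e_n| = 10^(-6) and C = 3.15:
    |e_{n+1}| ≈ 3.15 × (10^(-6))^1.618 = 3.15 × 10^(-9.71)

(a) ≈ 1.618 (golden ratio); (b) |e_{n+1}| ≈ 6.167e-10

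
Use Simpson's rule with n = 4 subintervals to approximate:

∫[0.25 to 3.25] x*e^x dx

f(x) = x*e^x
a = 0.25, b = 3.25, n = 4
h = (b - a)/n = 0.750000

Simpson's rule: (h/3)[f(x₀) + 4f(x₁) + 2f(x₂) + ... + f(xₙ)]

x_0 = 0.2500, f(x_0) = 0.321006, coefficient = 1
x_1 = 1.0000, f(x_1) = 2.718282, coefficient = 4
x_2 = 1.7500, f(x_2) = 10.070555, coefficient = 2
x_3 = 2.5000, f(x_3) = 30.456235, coefficient = 4
x_4 = 3.2500, f(x_4) = 83.818605, coefficient = 1

I ≈ (0.750000/3) × 236.978787 = 59.244697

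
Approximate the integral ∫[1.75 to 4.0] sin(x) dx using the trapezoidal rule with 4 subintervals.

f(x) = sin(x)
a = 1.75, b = 4.0, n = 4
h = (b - a)/n = 0.562500

Trapezoidal rule: (h/2)[f(x₀) + 2f(x₁) + 2f(x₂) + ... + f(xₙ)]

x_0 = 1.7500, f(x_0) = 0.983986, coefficient = 1
x_1 = 2.3125, f(x_1) = 0.737319, coefficient = 2
x_2 = 2.8750, f(x_2) = 0.263446, coefficient = 2
x_3 = 3.4375, f(x_3) = -0.291608, coefficient = 2
x_4 = 4.0000, f(x_4) = -0.756802, coefficient = 1

I ≈ (0.562500/2) × 1.645497 = 0.462796
Exact value: 0.475398
Error: 0.012602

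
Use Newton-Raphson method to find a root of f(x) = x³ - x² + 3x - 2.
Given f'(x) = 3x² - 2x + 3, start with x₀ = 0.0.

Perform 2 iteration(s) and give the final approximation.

f(x) = x³ - x² + 3x - 2
f'(x) = 3x² - 2x + 3
x₀ = 0.0

Newton-Raphson formula: x_{n+1} = x_n - f(x_n)/f'(x_n)

Iteration 1:
  f(0.000000) = -2.000000
  f'(0.000000) = 3.000000
  x_1 = 0.000000 - (-2.000000)/3.000000 = 0.666667
Iteration 2:
  f(0.666667) = -0.148148
  f'(0.666667) = 3.000000
  x_2 = 0.666667 - (-0.148148)/3.000000 = 0.716049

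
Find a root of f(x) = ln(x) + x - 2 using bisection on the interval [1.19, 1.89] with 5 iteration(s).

f(x) = ln(x) + x - 2
Initial interval: [1.19, 1.89]

Iteration 1:
  c_1 = (1.190000 + 1.890000)/2 = 1.540000
  f(c_1) = f(1.540000) = -0.028218
  f(a) × f(c) ≥ 0, new interval: [1.540000, 1.890000]
Iteration 2:
  c_2 = (1.540000 + 1.890000)/2 = 1.715000
  f(c_2) = f(1.715000) = 0.254413
  f(a) × f(c) < 0, new interval: [1.540000, 1.715000]
Iteration 3:
  c_3 = (1.540000 + 1.715000)/2 = 1.627500
  f(c_3) = f(1.627500) = 0.114545
  f(a) × f(c) < 0, new interval: [1.540000, 1.627500]
Iteration 4:
  c_4 = (1.540000 + 1.627500)/2 = 1.583750
  f(c_4) = f(1.583750) = 0.043545
  f(a) × f(c) < 0, new interval: [1.540000, 1.583750]
Iteration 5:
  c_5 = (1.540000 + 1.583750)/2 = 1.561875
  f(c_5) = f(1.561875) = 0.007762
  f(a) × f(c) < 0, new interval: [1.540000, 1.561875]

After 5 iteration(s), the approximation is c_5 = 1.561875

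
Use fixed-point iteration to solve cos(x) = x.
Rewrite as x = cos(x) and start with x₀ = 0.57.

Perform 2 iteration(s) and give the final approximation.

Equation: cos(x) = x
Fixed-point form: x = cos(x)
x₀ = 0.57

x_1 = g(0.570000) = 0.841901
x_2 = g(0.841901) = 0.666046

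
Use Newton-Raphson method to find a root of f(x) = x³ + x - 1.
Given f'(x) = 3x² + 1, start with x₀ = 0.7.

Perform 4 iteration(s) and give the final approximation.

f(x) = x³ + x - 1
f'(x) = 3x² + 1
x₀ = 0.7

Newton-Raphson formula: x_{n+1} = x_n - f(x_n)/f'(x_n)

Iteration 1:
  f(0.700000) = 0.043000
  f'(0.700000) = 2.470000
  x_1 = 0.700000 - 0.043000/2.470000 = 0.682591
Iteration 2:
  f(0.682591) = 0.000631
  f'(0.682591) = 2.397792
  x_2 = 0.682591 - 0.000631/2.397792 = 0.682328
Iteration 3:
  f(0.682328) = 0.000000
  f'(0.682328) = 2.396714
  x_3 = 0.682328 - 0.000000/2.396714 = 0.682328
Iteration 4:
  f(0.682328) = 0.000000
  f'(0.682328) = 2.396714
  x_4 = 0.682328 - 0.000000/2.396714 = 0.682328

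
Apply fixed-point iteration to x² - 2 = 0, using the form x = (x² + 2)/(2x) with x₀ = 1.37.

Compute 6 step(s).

Equation: x² - 2 = 0
Fixed-point form: x = (x² + 2)/(2x)
x₀ = 1.37

x_1 = g(1.370000) = 1.414927
x_2 = g(1.414927) = 1.414214
x_3 = g(1.414214) = 1.414214
x_4 = g(1.414214) = 1.414214
x_5 = g(1.414214) = 1.414214
x_6 = g(1.414214) = 1.414214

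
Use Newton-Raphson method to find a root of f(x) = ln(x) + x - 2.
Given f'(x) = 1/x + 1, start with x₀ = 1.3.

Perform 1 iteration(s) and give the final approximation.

f(x) = ln(x) + x - 2
f'(x) = 1/x + 1
x₀ = 1.3

Newton-Raphson formula: x_{n+1} = x_n - f(x_n)/f'(x_n)

Iteration 1:
  f(1.300000) = -0.437636
  f'(1.300000) = 1.769231
  x_1 = 1.300000 - (-0.437636)/1.769231 = 1.547359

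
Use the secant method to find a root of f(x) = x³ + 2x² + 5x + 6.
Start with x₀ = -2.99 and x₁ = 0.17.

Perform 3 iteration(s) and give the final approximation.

f(x) = x³ + 2x² + 5x + 6
x₀ = -2.99, x₁ = 0.17

Secant formula: x_{n+1} = x_n - f(x_n)(x_n - x_{n-1})/(f(x_n) - f(x_{n-1}))

Iteration 1:
  f(-2.990000) = -17.800699
  f(0.170000) = 6.912713
  x_2 = 0.170000 - 6.912713×(0.170000 - (-2.990000))/(6.912713 - (-17.800699))
       = -0.713900
Iteration 2:
  f(0.170000) = 6.912713
  f(-0.713900) = 3.085967
  x_3 = -0.713900 - 3.085967×(-0.713900 - 0.170000)/(3.085967 - 6.912713)
       = -1.426694
Iteration 3:
  f(-0.713900) = 3.085967
  f(-1.426694) = 0.033468
  x_4 = -1.426694 - 0.033468×(-1.426694 - (-0.713900))/(0.033468 - 3.085967)
       = -1.434509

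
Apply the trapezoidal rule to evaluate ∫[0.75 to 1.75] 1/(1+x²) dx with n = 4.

f(x) = 1/(1+x²)
a = 0.75, b = 1.75, n = 4
h = (b - a)/n = 0.250000

Trapezoidal rule: (h/2)[f(x₀) + 2f(x₁) + 2f(x₂) + ... + f(xₙ)]

x_0 = 0.7500, f(x_0) = 0.640000, coefficient = 1
x_1 = 1.0000, f(x_1) = 0.500000, coefficient = 2
x_2 = 1.2500, f(x_2) = 0.390244, coefficient = 2
x_3 = 1.5000, f(x_3) = 0.307692, coefficient = 2
x_4 = 1.7500, f(x_4) = 0.246154, coefficient = 1

I ≈ (0.250000/2) × 3.282026 = 0.410253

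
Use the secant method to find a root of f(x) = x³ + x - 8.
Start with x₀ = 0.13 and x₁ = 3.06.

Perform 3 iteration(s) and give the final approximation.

f(x) = x³ + x - 8
x₀ = 0.13, x₁ = 3.06

Secant formula: x_{n+1} = x_n - f(x_n)(x_n - x_{n-1})/(f(x_n) - f(x_{n-1}))

Iteration 1:
  f(0.130000) = -7.867803
  f(3.060000) = 23.712616
  x_2 = 3.060000 - 23.712616×(3.060000 - 0.130000)/(23.712616 - (-7.867803))
       = 0.859967
Iteration 2:
  f(3.060000) = 23.712616
  f(0.859967) = -6.504050
  x_3 = 0.859967 - (-6.504050)×(0.859967 - 3.060000)/(-6.504050 - 23.712616)
       = 1.333518
Iteration 3:
  f(0.859967) = -6.504050
  f(1.333518) = -4.295128
  x_4 = 1.333518 - (-4.295128)×(1.333518 - 0.859967)/(-4.295128 - (-6.504050))
       = 2.254311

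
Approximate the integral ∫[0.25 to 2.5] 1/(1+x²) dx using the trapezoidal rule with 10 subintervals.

f(x) = 1/(1+x²)
a = 0.25, b = 2.5, n = 10
h = (b - a)/n = 0.225000

Trapezoidal rule: (h/2)[f(x₀) + 2f(x₁) + 2f(x₂) + ... + f(xₙ)]

x_0 = 0.2500, f(x_0) = 0.941176, coefficient = 1
x_1 = 0.4750, f(x_1) = 0.815910, coefficient = 2
x_2 = 0.7000, f(x_2) = 0.671141, coefficient = 2
x_3 = 0.9250, f(x_3) = 0.538902, coefficient = 2
x_4 = 1.1500, f(x_4) = 0.430571, coefficient = 2
x_5 = 1.3750, f(x_5) = 0.345946, coefficient = 2
x_6 = 1.6000, f(x_6) = 0.280899, coefficient = 2
x_7 = 1.8250, f(x_7) = 0.230914, coefficient = 2
x_8 = 2.0500, f(x_8) = 0.192215, coefficient = 2
x_9 = 2.2750, f(x_9) = 0.161927, coefficient = 2
x_10 = 2.5000, f(x_10) = 0.137931, coefficient = 1

I ≈ (0.225000/2) × 8.415956 = 0.946795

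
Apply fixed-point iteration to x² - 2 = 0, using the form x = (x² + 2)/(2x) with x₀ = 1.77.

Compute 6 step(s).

Equation: x² - 2 = 0
Fixed-point form: x = (x² + 2)/(2x)
x₀ = 1.77

x_1 = g(1.770000) = 1.449972
x_2 = g(1.449972) = 1.414654
x_3 = g(1.414654) = 1.414214
x_4 = g(1.414214) = 1.414214
x_5 = g(1.414214) = 1.414214
x_6 = g(1.414214) = 1.414214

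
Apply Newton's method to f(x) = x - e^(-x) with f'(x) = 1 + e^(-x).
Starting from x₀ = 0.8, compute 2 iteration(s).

f(x) = x - e^(-x)
f'(x) = 1 + e^(-x)
x₀ = 0.8

Newton-Raphson formula: x_{n+1} = x_n - f(x_n)/f'(x_n)

Iteration 1:
  f(0.800000) = 0.350671
  f'(0.800000) = 1.449329
  x_1 = 0.800000 - 0.350671/1.449329 = 0.558046
Iteration 2:
  f(0.558046) = -0.014280
  f'(0.558046) = 1.572326
  x_2 = 0.558046 - (-0.014280)/1.572326 = 0.567128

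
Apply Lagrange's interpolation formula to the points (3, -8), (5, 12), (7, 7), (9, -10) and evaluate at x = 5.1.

Lagrange interpolation formula:
P(x) = Σ yᵢ × Lᵢ(x)
where Lᵢ(x) = Π_{j≠i} (x - xⱼ)/(xᵢ - xⱼ)

L_0(5.1) = (5.1 - 5)/(3 - 5) × (5.1 - 7)/(3 - 7) × (5.1 - 9)/(3 - 9) = -0.015437
L_1(5.1) = (5.1 - 3)/(5 - 3) × (5.1 - 7)/(5 - 7) × (5.1 - 9)/(5 - 9) = 0.972563
L_2(5.1) = (5.1 - 3)/(7 - 3) × (5.1 - 5)/(7 - 5) × (5.1 - 9)/(7 - 9) = 0.051187
L_3(5.1) = (5.1 - 3)/(9 - 3) × (5.1 - 5)/(9 - 5) × (5.1 - 7)/(9 - 7) = -0.008312

P(5.1) = (-8)×L_0(5.1) + 12×L_1(5.1) + 7×L_2(5.1) + (-10)×L_3(5.1)
P(5.1) = 12.235687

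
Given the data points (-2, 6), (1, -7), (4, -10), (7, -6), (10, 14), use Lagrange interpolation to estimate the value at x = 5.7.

Lagrange interpolation formula:
P(x) = Σ yᵢ × Lᵢ(x)
where Lᵢ(x) = Π_{j≠i} (x - xⱼ)/(xᵢ - xⱼ)

L_0(5.7) = (5.7 - 1)/(-2 - 1) × (5.7 - 4)/(-2 - 4) × (5.7 - 7)/(-2 - 7) × (5.7 - 10)/(-2 - 10) = 0.022975
L_1(5.7) = (5.7 - (-2))/(1 - (-2)) × (5.7 - 4)/(1 - 4) × (5.7 - 7)/(1 - 7) × (5.7 - 10)/(1 - 10) = -0.150562
L_2(5.7) = (5.7 - (-2))/(4 - (-2)) × (5.7 - 1)/(4 - 1) × (5.7 - 7)/(4 - 7) × (5.7 - 10)/(4 - 10) = 0.624389
L_3(5.7) = (5.7 - (-2))/(7 - (-2)) × (5.7 - 1)/(7 - 1) × (5.7 - 4)/(7 - 4) × (5.7 - 10)/(7 - 10) = 0.544339
L_4(5.7) = (5.7 - (-2))/(10 - (-2)) × (5.7 - 1)/(10 - 1) × (5.7 - 4)/(10 - 4) × (5.7 - 7)/(10 - 7) = -0.041142

P(5.7) = 6×L_0(5.7) + (-7)×L_1(5.7) + (-10)×L_2(5.7) + (-6)×L_3(5.7) + 14×L_4(5.7)
P(5.7) = -8.894129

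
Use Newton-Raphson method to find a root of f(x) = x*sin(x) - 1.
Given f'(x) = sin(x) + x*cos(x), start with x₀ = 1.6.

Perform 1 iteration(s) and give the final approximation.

f(x) = x*sin(x) - 1
f'(x) = sin(x) + x*cos(x)
x₀ = 1.6

Newton-Raphson formula: x_{n+1} = x_n - f(x_n)/f'(x_n)

Iteration 1:
  f(1.600000) = 0.599318
  f'(1.600000) = 0.952854
  x_1 = 1.600000 - 0.599318/0.952854 = 0.971029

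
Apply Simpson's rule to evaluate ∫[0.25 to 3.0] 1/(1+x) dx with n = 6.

f(x) = 1/(1+x)
a = 0.25, b = 3.0, n = 6
h = (b - a)/n = 0.458333

Simpson's rule: (h/3)[f(x₀) + 4f(x₁) + 2f(x₂) + ... + f(xₙ)]

x_0 = 0.2500, f(x_0) = 0.800000, coefficient = 1
x_1 = 0.7083, f(x_1) = 0.585366, coefficient = 4
x_2 = 1.1667, f(x_2) = 0.461538, coefficient = 2
x_3 = 1.6250, f(x_3) = 0.380952, coefficient = 4
x_4 = 2.0833, f(x_4) = 0.324324, coefficient = 2
x_5 = 2.5417, f(x_5) = 0.282353, coefficient = 4
x_6 = 3.0000, f(x_6) = 0.250000, coefficient = 1

I ≈ (0.458333/3) × 7.616410 = 1.163618
Exact value: 1.163151
Error: 0.000467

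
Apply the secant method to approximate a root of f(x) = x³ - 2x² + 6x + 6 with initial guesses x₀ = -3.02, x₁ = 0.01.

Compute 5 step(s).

f(x) = x³ - 2x² + 6x + 6
x₀ = -3.02, x₁ = 0.01

Secant formula: x_{n+1} = x_n - f(x_n)(x_n - x_{n-1})/(f(x_n) - f(x_{n-1}))

Iteration 1:
  f(-3.020000) = -57.904408
  f(0.010000) = 6.059801
  x_2 = 0.010000 - 6.059801×(0.010000 - (-3.020000))/(6.059801 - (-57.904408))
       = -0.277054
Iteration 2:
  f(0.010000) = 6.059801
  f(-0.277054) = 4.162890
  x_3 = -0.277054 - 4.162890×(-0.277054 - 0.010000)/(4.162890 - 6.059801)
       = -0.907013
Iteration 3:
  f(-0.277054) = 4.162890
  f(-0.907013) = -1.833595
  x_4 = -0.907013 - (-1.833595)×(-0.907013 - (-0.277054))/(-1.833595 - 4.162890)
       = -0.714385
Iteration 4:
  f(-0.907013) = -1.833595
  f(-0.714385) = 0.328413
  x_5 = -0.714385 - 0.328413×(-0.714385 - (-0.907013))/(0.328413 - (-1.833595))
       = -0.743646
Iteration 5:
  f(-0.714385) = 0.328413
  f(-0.743646) = 0.020866
  x_6 = -0.743646 - 0.020866×(-0.743646 - (-0.714385))/(0.020866 - 0.328413)
       = -0.745631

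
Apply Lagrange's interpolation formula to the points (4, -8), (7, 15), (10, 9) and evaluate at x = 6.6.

Lagrange interpolation formula:
P(x) = Σ yᵢ × Lᵢ(x)
where Lᵢ(x) = Π_{j≠i} (x - xⱼ)/(xᵢ - xⱼ)

L_0(6.6) = (6.6 - 7)/(4 - 7) × (6.6 - 10)/(4 - 10) = 0.075556
L_1(6.6) = (6.6 - 4)/(7 - 4) × (6.6 - 10)/(7 - 10) = 0.982222
L_2(6.6) = (6.6 - 4)/(10 - 4) × (6.6 - 7)/(10 - 7) = -0.057778

P(6.6) = (-8)×L_0(6.6) + 15×L_1(6.6) + 9×L_2(6.6)
P(6.6) = 13.608889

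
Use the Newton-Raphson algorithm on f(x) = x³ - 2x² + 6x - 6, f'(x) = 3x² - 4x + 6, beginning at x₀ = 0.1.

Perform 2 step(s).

f(x) = x³ - 2x² + 6x - 6
f'(x) = 3x² - 4x + 6
x₀ = 0.1

Newton-Raphson formula: x_{n+1} = x_n - f(x_n)/f'(x_n)

Iteration 1:
  f(0.100000) = -5.419000
  f'(0.100000) = 5.630000
  x_1 = 0.100000 - (-5.419000)/5.630000 = 1.062522
Iteration 2:
  f(1.062522) = -0.683236
  f'(1.062522) = 5.136771
  x_2 = 1.062522 - (-0.683236)/5.136771 = 1.195531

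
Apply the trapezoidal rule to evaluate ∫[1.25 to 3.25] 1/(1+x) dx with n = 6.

f(x) = 1/(1+x)
a = 1.25, b = 3.25, n = 6
h = (b - a)/n = 0.333333

Trapezoidal rule: (h/2)[f(x₀) + 2f(x₁) + 2f(x₂) + ... + f(xₙ)]

x_0 = 1.2500, f(x_0) = 0.444444, coefficient = 1
x_1 = 1.5833, f(x_1) = 0.387097, coefficient = 2
x_2 = 1.9167, f(x_2) = 0.342857, coefficient = 2
x_3 = 2.2500, f(x_3) = 0.307692, coefficient = 2
x_4 = 2.5833, f(x_4) = 0.279070, coefficient = 2
x_5 = 2.9167, f(x_5) = 0.255319, coefficient = 2
x_6 = 3.2500, f(x_6) = 0.235294, coefficient = 1

I ≈ (0.333333/2) × 3.823809 = 0.637301
Exact value: 0.635989
Error: 0.001313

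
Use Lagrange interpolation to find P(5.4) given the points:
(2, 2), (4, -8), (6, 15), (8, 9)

Lagrange interpolation formula:
P(x) = Σ yᵢ × Lᵢ(x)
where Lᵢ(x) = Π_{j≠i} (x - xⱼ)/(xᵢ - xⱼ)

L_0(5.4) = (5.4 - 4)/(2 - 4) × (5.4 - 6)/(2 - 6) × (5.4 - 8)/(2 - 8) = -0.045500
L_1(5.4) = (5.4 - 2)/(4 - 2) × (5.4 - 6)/(4 - 6) × (5.4 - 8)/(4 - 8) = 0.331500
L_2(5.4) = (5.4 - 2)/(6 - 2) × (5.4 - 4)/(6 - 4) × (5.4 - 8)/(6 - 8) = 0.773500
L_3(5.4) = (5.4 - 2)/(8 - 2) × (5.4 - 4)/(8 - 4) × (5.4 - 6)/(8 - 6) = -0.059500

P(5.4) = 2×L_0(5.4) + (-8)×L_1(5.4) + 15×L_2(5.4) + 9×L_3(5.4)
P(5.4) = 8.324000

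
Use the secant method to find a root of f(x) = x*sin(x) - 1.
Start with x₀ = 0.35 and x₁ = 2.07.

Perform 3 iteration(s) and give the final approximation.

f(x) = x*sin(x) - 1
x₀ = 0.35, x₁ = 2.07

Secant formula: x_{n+1} = x_n - f(x_n)(x_n - x_{n-1})/(f(x_n) - f(x_{n-1}))

Iteration 1:
  f(0.350000) = -0.879986
  f(2.070000) = 0.817386
  x_2 = 2.070000 - 0.817386×(2.070000 - 0.350000)/(0.817386 - (-0.879986))
       = 1.241717
Iteration 2:
  f(2.070000) = 0.817386
  f(1.241717) = 0.175087
  x_3 = 1.241717 - 0.175087×(1.241717 - 2.070000)/(0.175087 - 0.817386)
       = 1.015932
Iteration 3:
  f(1.241717) = 0.175087
  f(1.015932) = -0.136487
  x_4 = 1.015932 - (-0.136487)×(1.015932 - 1.241717)/(-0.136487 - 0.175087)
       = 1.114838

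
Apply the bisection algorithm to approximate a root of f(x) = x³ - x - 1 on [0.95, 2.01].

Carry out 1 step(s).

f(x) = x³ - x - 1
Initial interval: [0.95, 2.01]

Iteration 1:
  c_1 = (0.950000 + 2.010000)/2 = 1.480000
  f(c_1) = f(1.480000) = 0.761792
  f(a) × f(c) < 0, new interval: [0.950000, 1.480000]

After 1 iteration(s), the approximation is c_1 = 1.480000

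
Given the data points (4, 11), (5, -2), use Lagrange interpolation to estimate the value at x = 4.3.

Lagrange interpolation formula:
P(x) = Σ yᵢ × Lᵢ(x)
where Lᵢ(x) = Π_{j≠i} (x - xⱼ)/(xᵢ - xⱼ)

L_0(4.3) = (4.3 - 5)/(4 - 5) = 0.700000
L_1(4.3) = (4.3 - 4)/(5 - 4) = 0.300000

P(4.3) = 11×L_0(4.3) + (-2)×L_1(4.3)
P(4.3) = 7.100000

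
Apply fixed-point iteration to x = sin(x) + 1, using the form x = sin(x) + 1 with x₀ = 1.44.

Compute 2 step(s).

Equation: x = sin(x) + 1
Fixed-point form: x = sin(x) + 1
x₀ = 1.44

x_1 = g(1.440000) = 1.991458
x_2 = g(1.991458) = 1.912819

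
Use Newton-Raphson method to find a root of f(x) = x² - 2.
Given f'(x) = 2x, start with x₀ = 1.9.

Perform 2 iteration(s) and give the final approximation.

f(x) = x² - 2
f'(x) = 2x
x₀ = 1.9

Newton-Raphson formula: x_{n+1} = x_n - f(x_n)/f'(x_n)

Iteration 1:
  f(1.900000) = 1.610000
  f'(1.900000) = 3.800000
  x_1 = 1.900000 - 1.610000/3.800000 = 1.476316
Iteration 2:
  f(1.476316) = 0.179508
  f'(1.476316) = 2.952632
  x_2 = 1.476316 - 0.179508/2.952632 = 1.415520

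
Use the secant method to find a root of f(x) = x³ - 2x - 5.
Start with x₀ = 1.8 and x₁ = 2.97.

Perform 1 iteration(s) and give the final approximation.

f(x) = x³ - 2x - 5
x₀ = 1.8, x₁ = 2.97

Secant formula: x_{n+1} = x_n - f(x_n)(x_n - x_{n-1})/(f(x_n) - f(x_{n-1}))

Iteration 1:
  f(1.800000) = -2.768000
  f(2.970000) = 15.258073
  x_2 = 2.970000 - 15.258073×(2.970000 - 1.800000)/(15.258073 - (-2.768000))
       = 1.979660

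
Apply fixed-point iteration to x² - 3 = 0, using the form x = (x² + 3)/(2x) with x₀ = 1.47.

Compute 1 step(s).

Equation: x² - 3 = 0
Fixed-point form: x = (x² + 3)/(2x)
x₀ = 1.47

x_1 = g(1.470000) = 1.755408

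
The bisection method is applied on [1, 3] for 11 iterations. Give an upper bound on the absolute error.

Bisection error bound: |error| ≤ (b-a)/2^n
|error| ≤ (3 - 1)/2^11 = 2/2^11
|error| ≤ 0.0009765625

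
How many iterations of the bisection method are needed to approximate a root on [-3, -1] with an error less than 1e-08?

We need (b-a)/2^n ≤ 1e-08
(-1 - (-3))/2^n ≤ 1e-08
2/2^n ≤ 1e-08
2^n ≥ 200000000
n ≥ log₂(200000000) = 27.58
n ≥ 28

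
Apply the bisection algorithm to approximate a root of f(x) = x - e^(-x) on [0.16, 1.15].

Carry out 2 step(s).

f(x) = x - e^(-x)
Initial interval: [0.16, 1.15]

Iteration 1:
  c_1 = (0.160000 + 1.150000)/2 = 0.655000
  f(c_1) = f(0.655000) = 0.135558
  f(a) × f(c) < 0, new interval: [0.160000, 0.655000]
Iteration 2:
  c_2 = (0.160000 + 0.655000)/2 = 0.407500
  f(c_2) = f(0.407500) = -0.257811
  f(a) × f(c) ≥ 0, new interval: [0.407500, 0.655000]

After 2 iteration(s), the approximation is c_2 = 0.407500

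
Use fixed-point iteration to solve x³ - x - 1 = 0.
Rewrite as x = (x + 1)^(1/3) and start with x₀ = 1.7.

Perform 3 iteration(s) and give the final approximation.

Equation: x³ - x - 1 = 0
Fixed-point form: x = (x + 1)^(1/3)
x₀ = 1.7

x_1 = g(1.700000) = 1.392477
x_2 = g(1.392477) = 1.337465
x_3 = g(1.337465) = 1.327135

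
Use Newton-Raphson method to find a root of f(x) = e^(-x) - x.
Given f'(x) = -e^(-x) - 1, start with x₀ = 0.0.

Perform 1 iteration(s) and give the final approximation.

f(x) = e^(-x) - x
f'(x) = -e^(-x) - 1
x₀ = 0.0

Newton-Raphson formula: x_{n+1} = x_n - f(x_n)/f'(x_n)

Iteration 1:
  f(0.000000) = 1.000000
  f'(0.000000) = -2.000000
  x_1 = 0.000000 - 1.000000/(-2.000000) = 0.500000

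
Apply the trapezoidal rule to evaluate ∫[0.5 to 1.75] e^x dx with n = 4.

f(x) = e^x
a = 0.5, b = 1.75, n = 4
h = (b - a)/n = 0.312500

Trapezoidal rule: (h/2)[f(x₀) + 2f(x₁) + 2f(x₂) + ... + f(xₙ)]

x_0 = 0.5000, f(x_0) = 1.648721, coefficient = 1
x_1 = 0.8125, f(x_1) = 2.253535, coefficient = 2
x_2 = 1.1250, f(x_2) = 3.080217, coefficient = 2
x_3 = 1.4375, f(x_3) = 4.210157, coefficient = 2
x_4 = 1.7500, f(x_4) = 5.754603, coefficient = 1

I ≈ (0.312500/2) × 26.491142 = 4.139241
Exact value: 4.105881
Error: 0.033359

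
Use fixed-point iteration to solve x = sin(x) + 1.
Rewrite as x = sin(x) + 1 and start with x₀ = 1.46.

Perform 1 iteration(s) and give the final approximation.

Equation: x = sin(x) + 1
Fixed-point form: x = sin(x) + 1
x₀ = 1.46

x_1 = g(1.460000) = 1.993868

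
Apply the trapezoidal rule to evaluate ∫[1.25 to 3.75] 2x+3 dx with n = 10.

f(x) = 2x+3
a = 1.25, b = 3.75, n = 10
h = (b - a)/n = 0.250000

Trapezoidal rule: (h/2)[f(x₀) + 2f(x₁) + 2f(x₂) + ... + f(xₙ)]

x_0 = 1.2500, f(x_0) = 5.500000, coefficient = 1
x_1 = 1.5000, f(x_1) = 6.000000, coefficient = 2
x_2 = 1.7500, f(x_2) = 6.500000, coefficient = 2
x_3 = 2.0000, f(x_3) = 7.000000, coefficient = 2
x_4 = 2.2500, f(x_4) = 7.500000, coefficient = 2
x_5 = 2.5000, f(x_5) = 8.000000, coefficient = 2
x_6 = 2.7500, f(x_6) = 8.500000, coefficient = 2
x_7 = 3.0000, f(x_7) = 9.000000, coefficient = 2
x_8 = 3.2500, f(x_8) = 9.500000, coefficient = 2
x_9 = 3.5000, f(x_9) = 10.000000, coefficient = 2
x_10 = 3.7500, f(x_10) = 10.500000, coefficient = 1

I ≈ (0.250000/2) × 160.000000 = 20.000000
Exact value: 20.000000
Error: 0.000000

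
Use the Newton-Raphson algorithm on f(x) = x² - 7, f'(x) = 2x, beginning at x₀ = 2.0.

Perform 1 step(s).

f(x) = x² - 7
f'(x) = 2x
x₀ = 2.0

Newton-Raphson formula: x_{n+1} = x_n - f(x_n)/f'(x_n)

Iteration 1:
  f(2.000000) = -3.000000
  f'(2.000000) = 4.000000
  x_1 = 2.000000 - (-3.000000)/4.000000 = 2.750000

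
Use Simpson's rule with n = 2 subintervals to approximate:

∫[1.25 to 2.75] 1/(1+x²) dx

f(x) = 1/(1+x²)
a = 1.25, b = 2.75, n = 2
h = (b - a)/n = 0.750000

Simpson's rule: (h/3)[f(x₀) + 4f(x₁) + 2f(x₂) + ... + f(xₙ)]

x_0 = 1.2500, f(x_0) = 0.390244, coefficient = 1
x_1 = 2.0000, f(x_1) = 0.200000, coefficient = 4
x_2 = 2.7500, f(x_2) = 0.116788, coefficient = 1

I ≈ (0.750000/3) × 1.307032 = 0.326758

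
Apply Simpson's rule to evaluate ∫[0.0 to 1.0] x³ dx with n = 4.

f(x) = x³
a = 0.0, b = 1.0, n = 4
h = (b - a)/n = 0.250000

Simpson's rule: (h/3)[f(x₀) + 4f(x₁) + 2f(x₂) + ... + f(xₙ)]

x_0 = 0.0000, f(x_0) = 0.000000, coefficient = 1
x_1 = 0.2500, f(x_1) = 0.015625, coefficient = 4
x_2 = 0.5000, f(x_2) = 0.125000, coefficient = 2
x_3 = 0.7500, f(x_3) = 0.421875, coefficient = 4
x_4 = 1.0000, f(x_4) = 1.000000, coefficient = 1

I ≈ (0.250000/3) × 3.000000 = 0.250000
Exact value: 0.250000
Error: 0.000000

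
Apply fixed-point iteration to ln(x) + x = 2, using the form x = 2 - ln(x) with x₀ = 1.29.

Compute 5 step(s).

Equation: ln(x) + x = 2
Fixed-point form: x = 2 - ln(x)
x₀ = 1.29

x_1 = g(1.290000) = 1.745358
x_2 = g(1.745358) = 1.443040
x_3 = g(1.443040) = 1.633248
x_4 = g(1.633248) = 1.509430
x_5 = g(1.509430) = 1.588268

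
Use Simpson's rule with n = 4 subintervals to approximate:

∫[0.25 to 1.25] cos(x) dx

f(x) = cos(x)
a = 0.25, b = 1.25, n = 4
h = (b - a)/n = 0.250000

Simpson's rule: (h/3)[f(x₀) + 4f(x₁) + 2f(x₂) + ... + f(xₙ)]

x_0 = 0.2500, f(x_0) = 0.968912, coefficient = 1
x_1 = 0.5000, f(x_1) = 0.877583, coefficient = 4
x_2 = 0.7500, f(x_2) = 0.731689, coefficient = 2
x_3 = 1.0000, f(x_3) = 0.540302, coefficient = 4
x_4 = 1.2500, f(x_4) = 0.315322, coefficient = 1

I ≈ (0.250000/3) × 8.419152 = 0.701596
Exact value: 0.701581
Error: 0.000015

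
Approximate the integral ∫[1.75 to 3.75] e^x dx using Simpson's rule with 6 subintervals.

f(x) = e^x
a = 1.75, b = 3.75, n = 6
h = (b - a)/n = 0.333333

Simpson's rule: (h/3)[f(x₀) + 4f(x₁) + 2f(x₂) + ... + f(xₙ)]

x_0 = 1.7500, f(x_0) = 5.754603, coefficient = 1
x_1 = 2.0833, f(x_1) = 8.031195, coefficient = 4
x_2 = 2.4167, f(x_2) = 11.208436, coefficient = 2
x_3 = 2.7500, f(x_3) = 15.642632, coefficient = 4
x_4 = 3.0833, f(x_4) = 21.831051, coefficient = 2
x_5 = 3.4167, f(x_5) = 30.467687, coefficient = 4
x_6 = 3.7500, f(x_6) = 42.521082, coefficient = 1

I ≈ (0.333333/3) × 330.920713 = 36.768968
Exact value: 36.766479
Error: 0.002489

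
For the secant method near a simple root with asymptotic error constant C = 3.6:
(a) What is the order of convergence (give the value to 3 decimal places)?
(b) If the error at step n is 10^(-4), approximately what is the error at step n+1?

(a) Secant method has superlinear convergence with order φ = (1+√5)/2 ≈ 1.618.
    This means |e_{n+1}| ≈ C|e_n|^1.618.

(b) With |e_n| = 10^(-4) and C = 3.6:
    |e_{n+1}| ≈ 3.6 × (10^(-4))^1.618 = 3.6 × 10^(-6.47)

(a) ≈ 1.618 (golden ratio); (b) |e_{n+1}| ≈ 1.214e-06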